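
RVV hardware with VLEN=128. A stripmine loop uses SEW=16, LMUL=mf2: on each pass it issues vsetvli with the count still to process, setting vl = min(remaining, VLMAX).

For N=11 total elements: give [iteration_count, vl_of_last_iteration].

[iterations, last_vl] = [3, 3]

VLMAX = VLEN×LMUL/SEW = 128×1/2/16 = 4
iterations = ceil(11/4) = 3; final-pass vl = 3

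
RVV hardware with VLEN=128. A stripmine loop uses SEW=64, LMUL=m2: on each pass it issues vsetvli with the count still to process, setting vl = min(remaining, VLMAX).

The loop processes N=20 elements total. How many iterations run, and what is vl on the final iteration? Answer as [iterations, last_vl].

[iterations, last_vl] = [5, 4]

lanes per group: 128·2/64 = 4
N=20: ⌈20/4⌉ = 5 iters; last vl = 20 − 4×4 = 4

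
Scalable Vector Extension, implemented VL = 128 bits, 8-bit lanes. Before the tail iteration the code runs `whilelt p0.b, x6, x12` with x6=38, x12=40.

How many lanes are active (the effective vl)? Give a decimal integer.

vl = 2

128-bit reg / 8-bit elem → 16 lanes
p0[j] = (38+j < 40); true for j=0..1 → 2 lanes set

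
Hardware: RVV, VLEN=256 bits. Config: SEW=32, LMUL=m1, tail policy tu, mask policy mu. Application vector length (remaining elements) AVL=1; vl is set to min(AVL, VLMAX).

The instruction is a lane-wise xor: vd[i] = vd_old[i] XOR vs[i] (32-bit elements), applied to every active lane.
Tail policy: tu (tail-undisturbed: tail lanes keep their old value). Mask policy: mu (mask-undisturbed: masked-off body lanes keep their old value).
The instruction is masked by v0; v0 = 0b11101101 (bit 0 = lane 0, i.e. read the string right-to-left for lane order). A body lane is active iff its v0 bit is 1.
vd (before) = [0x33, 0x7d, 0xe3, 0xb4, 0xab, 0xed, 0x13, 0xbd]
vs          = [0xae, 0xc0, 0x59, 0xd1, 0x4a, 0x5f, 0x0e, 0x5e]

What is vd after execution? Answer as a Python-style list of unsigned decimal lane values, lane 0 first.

vd = [157, 125, 227, 180, 171, 237, 19, 189]

lanes per group: 256·1/32 = 8
vl ← min(1, 8) = 1
lane  0: xor(0x33,0xae) ⇒ 0x9d
lane  1: tail/keep ⇒ 0x7d
lane  2: tail/keep ⇒ 0xe3
lane  3: tail/keep ⇒ 0xb4
lane  4: tail/keep ⇒ 0xab
lane  5: tail/keep ⇒ 0xed
lane  6: tail/keep ⇒ 0x13
lane  7: tail/keep ⇒ 0xbd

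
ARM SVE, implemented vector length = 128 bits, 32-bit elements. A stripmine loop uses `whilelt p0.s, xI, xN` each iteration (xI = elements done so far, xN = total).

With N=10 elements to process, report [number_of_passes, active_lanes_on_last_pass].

128-bit reg / 32-bit elem → 4 lanes
10 elements at 4/iter → 3 passes, remainder 2 on the last

[iterations, last_vl] = [3, 2]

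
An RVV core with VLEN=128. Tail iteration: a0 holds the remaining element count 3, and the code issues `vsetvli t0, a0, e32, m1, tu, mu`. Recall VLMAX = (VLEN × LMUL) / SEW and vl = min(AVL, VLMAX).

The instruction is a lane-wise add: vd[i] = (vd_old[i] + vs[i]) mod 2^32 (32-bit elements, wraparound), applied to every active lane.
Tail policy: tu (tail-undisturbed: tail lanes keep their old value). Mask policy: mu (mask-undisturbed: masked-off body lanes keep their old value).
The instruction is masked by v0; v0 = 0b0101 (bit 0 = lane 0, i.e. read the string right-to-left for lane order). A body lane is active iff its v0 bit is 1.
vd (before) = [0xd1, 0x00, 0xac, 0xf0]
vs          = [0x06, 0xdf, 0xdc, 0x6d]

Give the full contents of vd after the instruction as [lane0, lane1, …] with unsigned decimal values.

vd = [215, 0, 392, 240]

VLMAX = (128 × 1) / 32 = 4 lanes
AVL=3 ≤ VLMAX=4, so vl = 3
vd[0] add(0xd1,0x06) -> 0xd7
vd[1] mask-off/keep -> 0x00
vd[2] add(0xac,0xdc) -> 0x188
vd[3] tail/keep -> 0xf0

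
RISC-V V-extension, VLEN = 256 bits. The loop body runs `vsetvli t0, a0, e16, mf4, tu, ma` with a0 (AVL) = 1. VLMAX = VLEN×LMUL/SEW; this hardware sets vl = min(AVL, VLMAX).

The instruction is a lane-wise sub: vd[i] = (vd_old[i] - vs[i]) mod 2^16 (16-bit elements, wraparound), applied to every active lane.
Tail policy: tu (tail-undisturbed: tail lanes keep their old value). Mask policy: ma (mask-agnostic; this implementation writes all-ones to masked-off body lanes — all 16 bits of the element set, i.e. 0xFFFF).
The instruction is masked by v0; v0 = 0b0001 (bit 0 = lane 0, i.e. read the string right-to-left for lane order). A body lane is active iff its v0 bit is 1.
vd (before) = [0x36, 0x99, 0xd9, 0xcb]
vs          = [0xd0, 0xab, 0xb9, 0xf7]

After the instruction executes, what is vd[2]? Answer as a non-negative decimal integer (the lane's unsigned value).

vd[2] = 217

VLMAX = (256 × 1/4) / 16 = 4 lanes
vl = min(AVL, VLMAX) = min(1, 4) = 1
lane  0: sub(0x36,0xd0) ⇒ 0xff66
lane  1: tail/keep ⇒ 0x99
lane  2: tail/keep ⇒ 0xd9
lane  3: tail/keep ⇒ 0xcb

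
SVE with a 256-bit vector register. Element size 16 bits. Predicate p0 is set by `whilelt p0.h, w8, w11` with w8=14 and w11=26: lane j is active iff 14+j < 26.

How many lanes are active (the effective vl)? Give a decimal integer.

256-bit reg / 16-bit elem → 16 lanes
whilelt: lane j active iff 14+j < 26 → j < 12 → 12 active

vl = 12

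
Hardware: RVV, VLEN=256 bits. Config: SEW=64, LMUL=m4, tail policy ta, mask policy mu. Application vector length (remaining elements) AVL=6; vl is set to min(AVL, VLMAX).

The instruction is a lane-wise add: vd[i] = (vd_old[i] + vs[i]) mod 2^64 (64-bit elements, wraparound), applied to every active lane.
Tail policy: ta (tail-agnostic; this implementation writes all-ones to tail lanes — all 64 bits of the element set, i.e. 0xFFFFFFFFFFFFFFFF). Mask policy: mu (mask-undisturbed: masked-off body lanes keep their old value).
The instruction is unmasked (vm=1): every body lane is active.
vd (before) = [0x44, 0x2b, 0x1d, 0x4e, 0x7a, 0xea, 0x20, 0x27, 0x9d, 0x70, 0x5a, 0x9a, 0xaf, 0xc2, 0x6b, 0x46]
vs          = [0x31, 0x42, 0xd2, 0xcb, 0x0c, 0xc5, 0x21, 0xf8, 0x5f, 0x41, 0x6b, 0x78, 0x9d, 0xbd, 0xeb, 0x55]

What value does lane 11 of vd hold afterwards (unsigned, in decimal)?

VLMAX = (256 × 4) / 64 = 16 lanes
AVL=6 ≤ VLMAX=16, so vl = 6
[0] add(0x44,0x31) = 0x75
[1] add(0x2b,0x42) = 0x6d
[2] add(0x1d,0xd2) = 0xef
[3] add(0x4e,0xcb) = 0x119
[4] add(0x7a,0x0c) = 0x86
[5] add(0xea,0xc5) = 0x1af
[6] tail/ones = 0xffffffffffffffff
[7] tail/ones = 0xffffffffffffffff
[8] tail/ones = 0xffffffffffffffff
[9] tail/ones = 0xffffffffffffffff
[10] tail/ones = 0xffffffffffffffff
[11] tail/ones = 0xffffffffffffffff
[12] tail/ones = 0xffffffffffffffff
[13] tail/ones = 0xffffffffffffffff
[14] tail/ones = 0xffffffffffffffff
[15] tail/ones = 0xffffffffffffffff

vd[11] = 18446744073709551615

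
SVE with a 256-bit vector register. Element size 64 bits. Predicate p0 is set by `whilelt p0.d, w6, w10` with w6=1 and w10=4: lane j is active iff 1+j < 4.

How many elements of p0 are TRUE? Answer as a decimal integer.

vl = 3

256-bit reg / 64-bit elem → 4 lanes
p0[j] = (1+j < 4); true for j=0..2 → 3 lanes set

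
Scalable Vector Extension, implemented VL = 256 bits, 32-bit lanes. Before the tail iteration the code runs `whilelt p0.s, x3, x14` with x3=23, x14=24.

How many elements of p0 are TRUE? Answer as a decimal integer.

lane count: 256 div 32 = 8
p0[j] = (23+j < 24); true for j=0..0 → 1 lanes set

vl = 1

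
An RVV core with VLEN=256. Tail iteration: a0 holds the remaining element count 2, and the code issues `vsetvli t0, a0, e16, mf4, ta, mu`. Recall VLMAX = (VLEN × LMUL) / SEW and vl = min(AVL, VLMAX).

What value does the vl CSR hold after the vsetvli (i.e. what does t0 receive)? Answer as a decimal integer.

lanes per group: 256·1/4/16 = 4
vl ← min(2, 4) = 2

vl = 2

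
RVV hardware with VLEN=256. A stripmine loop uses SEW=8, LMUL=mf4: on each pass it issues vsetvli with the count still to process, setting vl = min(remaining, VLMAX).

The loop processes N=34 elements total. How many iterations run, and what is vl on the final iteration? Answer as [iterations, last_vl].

[iterations, last_vl] = [5, 2]

VLMAX = VLEN×LMUL/SEW = 256×1/4/8 = 8
34 elements at 8/iter → 5 passes, remainder 2 on the last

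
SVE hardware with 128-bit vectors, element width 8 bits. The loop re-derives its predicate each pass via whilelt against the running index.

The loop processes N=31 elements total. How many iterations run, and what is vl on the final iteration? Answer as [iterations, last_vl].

[iterations, last_vl] = [2, 15]

128-bit reg / 8-bit elem → 16 lanes
31 elements at 16/iter → 2 passes, remainder 15 on the last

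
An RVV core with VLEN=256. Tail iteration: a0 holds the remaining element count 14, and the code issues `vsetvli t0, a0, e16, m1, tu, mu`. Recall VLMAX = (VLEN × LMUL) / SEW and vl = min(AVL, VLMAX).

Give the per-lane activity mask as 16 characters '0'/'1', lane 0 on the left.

lanes per group: 256·1/16 = 16
vl = min(AVL, VLMAX) = min(14, 16) = 14
bits (lane 0 leftmost): 1111111111111100

predicate = 1111111111111100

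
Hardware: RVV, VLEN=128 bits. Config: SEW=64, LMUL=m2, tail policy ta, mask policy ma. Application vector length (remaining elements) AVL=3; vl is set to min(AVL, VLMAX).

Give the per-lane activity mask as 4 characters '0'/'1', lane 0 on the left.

predicate = 1110

VLMAX = (128 × 2) / 64 = 4 lanes
vl ← min(3, 4) = 3
bits (lane 0 leftmost): 1110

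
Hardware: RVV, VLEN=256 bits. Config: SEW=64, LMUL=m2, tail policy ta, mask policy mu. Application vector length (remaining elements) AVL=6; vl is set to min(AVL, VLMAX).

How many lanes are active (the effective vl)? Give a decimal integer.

lanes per group: 256·2/64 = 8
AVL=6 ≤ VLMAX=8, so vl = 6

vl = 6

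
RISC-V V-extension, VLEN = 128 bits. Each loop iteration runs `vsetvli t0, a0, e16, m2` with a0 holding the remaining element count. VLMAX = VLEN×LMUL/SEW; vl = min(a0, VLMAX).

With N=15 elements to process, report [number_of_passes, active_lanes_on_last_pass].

VLMAX = VLEN×LMUL/SEW = 128×2/16 = 16
15 elements at 16/iter → 1 passes, remainder 15 on the last

[iterations, last_vl] = [1, 15]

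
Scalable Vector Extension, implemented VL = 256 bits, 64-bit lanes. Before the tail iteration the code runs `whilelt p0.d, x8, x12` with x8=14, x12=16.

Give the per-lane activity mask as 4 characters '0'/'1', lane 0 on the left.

register lanes = 256/64 = 4
whilelt: lane j active iff 14+j < 16 → j < 2 → 2 active
bits (lane 0 leftmost): 1100

predicate = 1100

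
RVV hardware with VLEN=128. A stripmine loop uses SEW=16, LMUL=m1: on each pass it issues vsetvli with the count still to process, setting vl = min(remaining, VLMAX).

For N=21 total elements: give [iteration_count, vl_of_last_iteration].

VLMAX = (128 × 1) / 16 = 8 lanes
21 elements at 8/iter → 3 passes, remainder 5 on the last

[iterations, last_vl] = [3, 5]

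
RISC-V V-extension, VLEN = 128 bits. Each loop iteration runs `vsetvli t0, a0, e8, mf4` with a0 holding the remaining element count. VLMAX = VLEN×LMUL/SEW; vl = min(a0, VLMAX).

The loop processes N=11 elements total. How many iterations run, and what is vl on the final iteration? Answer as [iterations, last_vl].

[iterations, last_vl] = [3, 3]

lanes per group: 128·1/4/8 = 4
11 elements at 4/iter → 3 passes, remainder 3 on the last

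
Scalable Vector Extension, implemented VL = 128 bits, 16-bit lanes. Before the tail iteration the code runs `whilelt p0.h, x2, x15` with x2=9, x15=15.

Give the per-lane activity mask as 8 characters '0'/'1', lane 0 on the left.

predicate = 11111100

register lanes = 128/16 = 8
whilelt: lane j active iff 9+j < 15 → j < 6 → 6 active
bits (lane 0 leftmost): 11111100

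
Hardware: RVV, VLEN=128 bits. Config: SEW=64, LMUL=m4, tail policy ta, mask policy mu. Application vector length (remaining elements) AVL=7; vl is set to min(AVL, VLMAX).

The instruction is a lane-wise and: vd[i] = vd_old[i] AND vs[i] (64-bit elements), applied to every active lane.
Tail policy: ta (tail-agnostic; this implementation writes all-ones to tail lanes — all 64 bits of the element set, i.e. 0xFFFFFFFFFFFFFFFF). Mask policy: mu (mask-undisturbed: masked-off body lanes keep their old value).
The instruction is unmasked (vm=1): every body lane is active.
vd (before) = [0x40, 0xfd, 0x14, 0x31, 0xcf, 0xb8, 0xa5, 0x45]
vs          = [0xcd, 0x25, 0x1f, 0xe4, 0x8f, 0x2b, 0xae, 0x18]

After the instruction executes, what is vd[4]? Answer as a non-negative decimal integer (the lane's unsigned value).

vd[4] = 143

lanes per group: 128·4/64 = 8
vl ← min(7, 8) = 7
[0] and(0x40,0xcd) = 0x40
[1] and(0xfd,0x25) = 0x25
[2] and(0x14,0x1f) = 0x14
[3] and(0x31,0xe4) = 0x20
[4] and(0xcf,0x8f) = 0x8f
[5] and(0xb8,0x2b) = 0x28
[6] and(0xa5,0xae) = 0xa4
[7] tail/ones = 0xffffffffffffffff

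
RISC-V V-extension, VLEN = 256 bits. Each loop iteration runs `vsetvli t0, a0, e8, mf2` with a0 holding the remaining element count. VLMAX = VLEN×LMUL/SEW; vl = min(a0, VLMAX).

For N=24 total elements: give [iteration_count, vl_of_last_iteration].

[iterations, last_vl] = [2, 8]

VLMAX = VLEN×LMUL/SEW = 256×1/2/8 = 16
24 elements at 16/iter → 2 passes, remainder 8 on the last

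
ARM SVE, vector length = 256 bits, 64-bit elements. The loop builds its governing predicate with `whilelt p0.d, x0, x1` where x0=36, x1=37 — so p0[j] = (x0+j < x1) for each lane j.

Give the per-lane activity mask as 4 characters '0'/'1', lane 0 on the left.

256-bit reg / 64-bit elem → 4 lanes
whilelt: lane j active iff 36+j < 37 → j < 1 → 1 active
bits (lane 0 leftmost): 1000

predicate = 1000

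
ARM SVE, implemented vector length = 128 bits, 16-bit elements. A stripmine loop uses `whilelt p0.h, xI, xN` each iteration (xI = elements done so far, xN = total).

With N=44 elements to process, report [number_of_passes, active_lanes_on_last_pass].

register lanes = 128/16 = 8
N=44: ⌈44/8⌉ = 6 iters; last vl = 44 − 5×8 = 4

[iterations, last_vl] = [6, 4]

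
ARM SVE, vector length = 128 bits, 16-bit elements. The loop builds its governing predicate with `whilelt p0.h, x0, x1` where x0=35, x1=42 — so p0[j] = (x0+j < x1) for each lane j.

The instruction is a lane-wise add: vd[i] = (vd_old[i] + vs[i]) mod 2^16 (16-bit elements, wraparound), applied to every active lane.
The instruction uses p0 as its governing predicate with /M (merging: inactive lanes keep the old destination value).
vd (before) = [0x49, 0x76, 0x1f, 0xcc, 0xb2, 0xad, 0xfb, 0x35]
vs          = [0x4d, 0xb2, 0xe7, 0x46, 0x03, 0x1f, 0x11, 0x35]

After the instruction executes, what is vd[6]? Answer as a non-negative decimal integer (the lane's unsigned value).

vd[6] = 268

128-bit reg / 16-bit elem → 8 lanes
p0[j] = (35+j < 42); true for j=0..6 → 7 lanes set
vd[0] add(0x49,0x4d) -> 0x96
vd[1] add(0x76,0xb2) -> 0x128
vd[2] add(0x1f,0xe7) -> 0x106
vd[3] add(0xcc,0x46) -> 0x112
vd[4] add(0xb2,0x03) -> 0xb5
vd[5] add(0xad,0x1f) -> 0xcc
vd[6] add(0xfb,0x11) -> 0x10c
vd[7] tail/keep -> 0x35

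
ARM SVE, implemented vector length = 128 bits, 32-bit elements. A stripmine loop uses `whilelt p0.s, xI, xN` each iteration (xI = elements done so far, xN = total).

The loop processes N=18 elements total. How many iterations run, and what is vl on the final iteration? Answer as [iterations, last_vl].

128-bit reg / 32-bit elem → 4 lanes
iterations = ceil(18/4) = 5; final-pass vl = 2

[iterations, last_vl] = [5, 2]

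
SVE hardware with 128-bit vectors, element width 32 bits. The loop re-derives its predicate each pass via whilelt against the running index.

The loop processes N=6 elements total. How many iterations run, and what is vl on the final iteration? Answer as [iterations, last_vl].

lane count: 128 div 32 = 4
iterations = ceil(6/4) = 2; final-pass vl = 2

[iterations, last_vl] = [2, 2]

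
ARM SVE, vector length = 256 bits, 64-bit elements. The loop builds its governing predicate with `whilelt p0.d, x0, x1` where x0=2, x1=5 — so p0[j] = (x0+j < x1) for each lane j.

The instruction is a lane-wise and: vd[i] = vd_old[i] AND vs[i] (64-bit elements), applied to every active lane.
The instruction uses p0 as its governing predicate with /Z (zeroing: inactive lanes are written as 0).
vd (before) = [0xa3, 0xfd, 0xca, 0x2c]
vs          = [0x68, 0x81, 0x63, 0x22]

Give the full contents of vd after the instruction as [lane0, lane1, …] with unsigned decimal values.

vd = [32, 129, 66, 0]

256-bit reg / 64-bit elem → 4 lanes
whilelt: lane j active iff 2+j < 5 → j < 3 → 3 active
vd[0] and(0xa3,0x68) -> 0x20
vd[1] and(0xfd,0x81) -> 0x81
vd[2] and(0xca,0x63) -> 0x42
vd[3] tail/zero -> 0x00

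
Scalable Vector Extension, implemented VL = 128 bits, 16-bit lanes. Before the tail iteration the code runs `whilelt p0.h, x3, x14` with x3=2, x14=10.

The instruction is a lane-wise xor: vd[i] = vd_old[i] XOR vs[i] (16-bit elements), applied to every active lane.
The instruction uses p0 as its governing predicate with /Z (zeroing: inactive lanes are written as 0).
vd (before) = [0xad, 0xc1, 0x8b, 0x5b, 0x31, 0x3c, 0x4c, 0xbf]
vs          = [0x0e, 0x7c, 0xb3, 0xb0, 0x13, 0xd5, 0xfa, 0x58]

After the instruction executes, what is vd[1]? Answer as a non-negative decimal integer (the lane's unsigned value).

lane count: 128 div 16 = 8
active while 2+j < 10, i.e. j ∈ [0,8) capped at 8 ⇒ 8
  i=0: xor(0xad,0x0e) → 163
  i=1: xor(0xc1,0x7c) → 189
  i=2: xor(0x8b,0xb3) → 56
  i=3: xor(0x5b,0xb0) → 235
  i=4: xor(0x31,0x13) → 34
  i=5: xor(0x3c,0xd5) → 233
  i=6: xor(0x4c,0xfa) → 182
  i=7: xor(0xbf,0x58) → 231

vd[1] = 189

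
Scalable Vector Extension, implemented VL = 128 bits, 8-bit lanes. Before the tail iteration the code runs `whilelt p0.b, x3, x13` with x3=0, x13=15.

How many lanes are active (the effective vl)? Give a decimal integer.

vl = 15

register lanes = 128/8 = 16
whilelt: lane j active iff 0+j < 15 → j < 15 → 15 active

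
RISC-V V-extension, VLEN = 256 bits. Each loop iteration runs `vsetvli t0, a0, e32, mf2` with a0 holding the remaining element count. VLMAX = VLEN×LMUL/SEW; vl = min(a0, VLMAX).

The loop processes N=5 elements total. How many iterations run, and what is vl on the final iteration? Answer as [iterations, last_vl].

[iterations, last_vl] = [2, 1]

lanes per group: 256·1/2/32 = 4
N=5: ⌈5/4⌉ = 2 iters; last vl = 5 − 1×4 = 1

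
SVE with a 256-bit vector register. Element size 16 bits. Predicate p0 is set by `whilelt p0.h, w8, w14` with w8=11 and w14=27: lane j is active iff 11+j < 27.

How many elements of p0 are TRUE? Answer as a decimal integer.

lane count: 256 div 16 = 16
whilelt: lane j active iff 11+j < 27 → j < 16 → 16 active

vl = 16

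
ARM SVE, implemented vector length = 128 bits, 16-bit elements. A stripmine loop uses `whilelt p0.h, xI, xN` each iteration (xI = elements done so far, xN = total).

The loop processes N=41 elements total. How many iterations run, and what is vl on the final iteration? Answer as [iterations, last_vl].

lane count: 128 div 16 = 8
iterations = ceil(41/8) = 6; final-pass vl = 1

[iterations, last_vl] = [6, 1]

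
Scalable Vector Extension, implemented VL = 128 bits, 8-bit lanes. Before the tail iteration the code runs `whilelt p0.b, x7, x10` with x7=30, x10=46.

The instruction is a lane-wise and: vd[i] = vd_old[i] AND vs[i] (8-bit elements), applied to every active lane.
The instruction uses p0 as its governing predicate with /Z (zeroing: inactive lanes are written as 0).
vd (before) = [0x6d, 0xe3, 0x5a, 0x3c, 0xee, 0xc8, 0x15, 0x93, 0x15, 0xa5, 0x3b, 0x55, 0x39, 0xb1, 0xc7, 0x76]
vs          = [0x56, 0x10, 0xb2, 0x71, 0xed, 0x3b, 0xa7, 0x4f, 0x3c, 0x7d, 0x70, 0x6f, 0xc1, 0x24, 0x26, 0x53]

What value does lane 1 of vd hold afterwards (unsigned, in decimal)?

register lanes = 128/8 = 16
p0[j] = (30+j < 46); true for j=0..15 → 16 lanes set
vd[0] and(0x6d,0x56) -> 0x44
vd[1] and(0xe3,0x10) -> 0x00
vd[2] and(0x5a,0xb2) -> 0x12
vd[3] and(0x3c,0x71) -> 0x30
vd[4] and(0xee,0xed) -> 0xec
vd[5] and(0xc8,0x3b) -> 0x08
vd[6] and(0x15,0xa7) -> 0x05
vd[7] and(0x93,0x4f) -> 0x03
vd[8] and(0x15,0x3c) -> 0x14
vd[9] and(0xa5,0x7d) -> 0x25
vd[10] and(0x3b,0x70) -> 0x30
vd[11] and(0x55,0x6f) -> 0x45
vd[12] and(0x39,0xc1) -> 0x01
vd[13] and(0xb1,0x24) -> 0x20
vd[14] and(0xc7,0x26) -> 0x06
vd[15] and(0x76,0x53) -> 0x52

vd[1] = 0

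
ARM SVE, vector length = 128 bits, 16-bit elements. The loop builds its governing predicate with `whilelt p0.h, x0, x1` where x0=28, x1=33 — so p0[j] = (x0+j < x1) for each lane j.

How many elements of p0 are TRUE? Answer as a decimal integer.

vl = 5

128-bit reg / 16-bit elem → 8 lanes
whilelt: lane j active iff 28+j < 33 → j < 5 → 5 active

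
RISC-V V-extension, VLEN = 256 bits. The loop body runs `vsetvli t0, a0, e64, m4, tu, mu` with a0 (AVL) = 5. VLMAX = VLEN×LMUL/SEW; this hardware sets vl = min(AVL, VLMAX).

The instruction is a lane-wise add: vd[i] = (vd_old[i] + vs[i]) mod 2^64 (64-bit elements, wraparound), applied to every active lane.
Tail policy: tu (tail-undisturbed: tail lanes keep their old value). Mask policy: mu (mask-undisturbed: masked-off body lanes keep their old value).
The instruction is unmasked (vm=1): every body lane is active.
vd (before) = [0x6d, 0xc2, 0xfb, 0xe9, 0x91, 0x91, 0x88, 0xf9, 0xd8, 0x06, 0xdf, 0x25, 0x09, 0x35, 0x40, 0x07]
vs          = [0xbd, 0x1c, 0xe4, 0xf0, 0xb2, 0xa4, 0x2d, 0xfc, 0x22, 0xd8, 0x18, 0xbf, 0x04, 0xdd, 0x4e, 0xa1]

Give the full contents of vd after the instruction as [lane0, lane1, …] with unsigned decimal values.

lanes per group: 256·4/64 = 16
vl = min(AVL, VLMAX) = min(5, 16) = 5
lane  0: add(0x6d,0xbd) ⇒ 0x12a
lane  1: add(0xc2,0x1c) ⇒ 0xde
lane  2: add(0xfb,0xe4) ⇒ 0x1df
lane  3: add(0xe9,0xf0) ⇒ 0x1d9
lane  4: add(0x91,0xb2) ⇒ 0x143
lane  5: tail/keep ⇒ 0x91
lane  6: tail/keep ⇒ 0x88
lane  7: tail/keep ⇒ 0xf9
lane  8: tail/keep ⇒ 0xd8
lane  9: tail/keep ⇒ 0x06
lane 10: tail/keep ⇒ 0xdf
lane 11: tail/keep ⇒ 0x25
lane 12: tail/keep ⇒ 0x09
lane 13: tail/keep ⇒ 0x35
lane 14: tail/keep ⇒ 0x40
lane 15: tail/keep ⇒ 0x07

vd = [298, 222, 479, 473, 323, 145, 136, 249, 216, 6, 223, 37, 9, 53, 64, 7]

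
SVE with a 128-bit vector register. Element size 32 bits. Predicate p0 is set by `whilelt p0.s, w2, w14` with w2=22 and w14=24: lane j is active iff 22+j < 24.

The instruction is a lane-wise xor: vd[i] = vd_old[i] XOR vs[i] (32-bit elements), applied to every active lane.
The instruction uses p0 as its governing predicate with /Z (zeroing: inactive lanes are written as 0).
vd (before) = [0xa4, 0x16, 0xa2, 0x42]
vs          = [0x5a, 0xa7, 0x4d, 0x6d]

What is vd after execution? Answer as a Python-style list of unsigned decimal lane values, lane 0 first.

register lanes = 128/32 = 4
p0[j] = (22+j < 24); true for j=0..1 → 2 lanes set
[0] xor(0xa4,0x5a) = 0xfe
[1] xor(0x16,0xa7) = 0xb1
[2] tail/zero = 0x00
[3] tail/zero = 0x00

vd = [254, 177, 0, 0]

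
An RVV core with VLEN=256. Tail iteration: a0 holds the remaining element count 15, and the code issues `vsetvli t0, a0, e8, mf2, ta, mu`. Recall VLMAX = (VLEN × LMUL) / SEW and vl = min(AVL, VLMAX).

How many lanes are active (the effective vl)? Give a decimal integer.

lanes per group: 256·1/2/8 = 16
vl = min(AVL, VLMAX) = min(15, 16) = 15

vl = 15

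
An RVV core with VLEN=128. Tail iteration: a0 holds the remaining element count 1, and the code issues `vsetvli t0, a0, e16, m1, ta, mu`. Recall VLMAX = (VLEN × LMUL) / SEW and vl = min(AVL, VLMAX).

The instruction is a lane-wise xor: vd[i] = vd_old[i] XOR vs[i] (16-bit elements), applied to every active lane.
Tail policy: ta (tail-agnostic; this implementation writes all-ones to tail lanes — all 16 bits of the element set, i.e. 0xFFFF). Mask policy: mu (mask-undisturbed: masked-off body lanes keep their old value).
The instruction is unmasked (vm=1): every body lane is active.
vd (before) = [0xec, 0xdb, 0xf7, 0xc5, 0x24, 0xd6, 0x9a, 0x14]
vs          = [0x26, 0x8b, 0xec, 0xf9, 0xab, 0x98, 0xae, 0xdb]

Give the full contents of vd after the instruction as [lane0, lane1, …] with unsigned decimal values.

VLMAX = VLEN×LMUL/SEW = 128×1/16 = 8
vl = min(AVL, VLMAX) = min(1, 8) = 1
[0] xor(0xec,0x26) = 0xca
[1] tail/ones = 0xffff
[2] tail/ones = 0xffff
[3] tail/ones = 0xffff
[4] tail/ones = 0xffff
[5] tail/ones = 0xffff
[6] tail/ones = 0xffff
[7] tail/ones = 0xffff

vd = [202, 65535, 65535, 65535, 65535, 65535, 65535, 65535]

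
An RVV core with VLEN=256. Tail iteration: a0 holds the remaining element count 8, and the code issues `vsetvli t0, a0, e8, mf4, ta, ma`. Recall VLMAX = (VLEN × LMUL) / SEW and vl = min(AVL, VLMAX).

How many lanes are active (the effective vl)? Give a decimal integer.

VLMAX = VLEN×LMUL/SEW = 256×1/4/8 = 8
vl = min(AVL, VLMAX) = min(8, 8) = 8

vl = 8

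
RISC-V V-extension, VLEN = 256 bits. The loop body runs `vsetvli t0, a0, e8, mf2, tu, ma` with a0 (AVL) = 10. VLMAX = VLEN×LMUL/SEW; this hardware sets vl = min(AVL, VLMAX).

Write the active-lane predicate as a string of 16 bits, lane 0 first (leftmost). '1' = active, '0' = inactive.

VLMAX = (256 × 1/2) / 8 = 16 lanes
vl ← min(10, 16) = 10
bits (lane 0 leftmost): 1111111111000000

predicate = 1111111111000000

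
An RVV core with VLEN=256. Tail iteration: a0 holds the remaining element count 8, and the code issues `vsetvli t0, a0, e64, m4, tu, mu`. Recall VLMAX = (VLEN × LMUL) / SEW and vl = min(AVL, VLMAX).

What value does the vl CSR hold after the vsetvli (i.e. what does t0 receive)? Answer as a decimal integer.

lanes per group: 256·4/64 = 16
AVL=8 ≤ VLMAX=16, so vl = 8

vl = 8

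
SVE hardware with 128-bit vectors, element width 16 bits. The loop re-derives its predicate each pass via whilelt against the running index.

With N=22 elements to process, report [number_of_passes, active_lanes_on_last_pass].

[iterations, last_vl] = [3, 6]

lane count: 128 div 16 = 8
iterations = ceil(22/8) = 3; final-pass vl = 6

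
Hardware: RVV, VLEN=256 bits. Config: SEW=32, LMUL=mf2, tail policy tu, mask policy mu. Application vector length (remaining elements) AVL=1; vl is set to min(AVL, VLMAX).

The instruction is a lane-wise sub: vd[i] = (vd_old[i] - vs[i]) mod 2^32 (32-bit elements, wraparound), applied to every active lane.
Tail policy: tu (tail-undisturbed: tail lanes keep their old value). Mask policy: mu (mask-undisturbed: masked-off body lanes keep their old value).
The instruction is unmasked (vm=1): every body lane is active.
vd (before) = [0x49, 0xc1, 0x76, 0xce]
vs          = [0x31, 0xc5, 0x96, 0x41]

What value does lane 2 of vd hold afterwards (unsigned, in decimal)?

vd[2] = 118

lanes per group: 256·1/2/32 = 4
vl ← min(1, 4) = 1
  i=0: sub(0x49,0x31) → 24
  i=1: tail/keep → 193
  i=2: tail/keep → 118
  i=3: tail/keep → 206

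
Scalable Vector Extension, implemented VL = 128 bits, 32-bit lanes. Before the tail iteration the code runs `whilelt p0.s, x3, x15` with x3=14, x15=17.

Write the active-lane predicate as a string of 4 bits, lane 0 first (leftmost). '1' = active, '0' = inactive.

lane count: 128 div 32 = 4
whilelt: lane j active iff 14+j < 17 → j < 3 → 3 active
bits (lane 0 leftmost): 1110

predicate = 1110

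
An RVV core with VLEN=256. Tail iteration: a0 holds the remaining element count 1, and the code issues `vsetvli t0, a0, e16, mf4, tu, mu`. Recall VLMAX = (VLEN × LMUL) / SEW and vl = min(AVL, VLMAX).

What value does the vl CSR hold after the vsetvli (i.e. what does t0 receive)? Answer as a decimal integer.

vl = 1

VLMAX = VLEN×LMUL/SEW = 256×1/4/16 = 4
vl = min(AVL, VLMAX) = min(1, 4) = 1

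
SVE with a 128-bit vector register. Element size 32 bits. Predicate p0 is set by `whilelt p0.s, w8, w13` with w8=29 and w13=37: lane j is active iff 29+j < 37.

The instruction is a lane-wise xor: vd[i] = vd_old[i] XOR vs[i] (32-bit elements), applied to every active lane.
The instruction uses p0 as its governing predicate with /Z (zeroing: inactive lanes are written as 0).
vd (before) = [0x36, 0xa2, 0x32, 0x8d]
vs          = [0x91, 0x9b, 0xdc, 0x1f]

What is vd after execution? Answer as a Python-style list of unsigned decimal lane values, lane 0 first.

lane count: 128 div 32 = 4
active while 29+j < 37, i.e. j ∈ [0,8) capped at 4 ⇒ 4
  i=0: xor(0x36,0x91) → 167
  i=1: xor(0xa2,0x9b) → 57
  i=2: xor(0x32,0xdc) → 238
  i=3: xor(0x8d,0x1f) → 146

vd = [167, 57, 238, 146]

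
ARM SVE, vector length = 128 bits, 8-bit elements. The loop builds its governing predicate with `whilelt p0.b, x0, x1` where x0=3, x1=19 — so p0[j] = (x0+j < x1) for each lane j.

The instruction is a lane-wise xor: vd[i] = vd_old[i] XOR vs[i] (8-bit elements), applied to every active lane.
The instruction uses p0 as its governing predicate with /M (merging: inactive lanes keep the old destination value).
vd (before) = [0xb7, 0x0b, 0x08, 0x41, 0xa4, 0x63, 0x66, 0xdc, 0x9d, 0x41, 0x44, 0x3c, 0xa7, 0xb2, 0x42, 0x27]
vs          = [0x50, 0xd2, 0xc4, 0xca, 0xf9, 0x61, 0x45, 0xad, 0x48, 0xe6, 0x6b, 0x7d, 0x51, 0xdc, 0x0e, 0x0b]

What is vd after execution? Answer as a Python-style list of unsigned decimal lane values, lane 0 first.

vd = [231, 217, 204, 139, 93, 2, 35, 113, 213, 167, 47, 65, 246, 110, 76, 44]

lane count: 128 div 8 = 16
p0[j] = (3+j < 19); true for j=0..15 → 16 lanes set
lane  0: xor(0xb7,0x50) ⇒ 0xe7
lane  1: xor(0x0b,0xd2) ⇒ 0xd9
lane  2: xor(0x08,0xc4) ⇒ 0xcc
lane  3: xor(0x41,0xca) ⇒ 0x8b
lane  4: xor(0xa4,0xf9) ⇒ 0x5d
lane  5: xor(0x63,0x61) ⇒ 0x02
lane  6: xor(0x66,0x45) ⇒ 0x23
lane  7: xor(0xdc,0xad) ⇒ 0x71
lane  8: xor(0x9d,0x48) ⇒ 0xd5
lane  9: xor(0x41,0xe6) ⇒ 0xa7
lane 10: xor(0x44,0x6b) ⇒ 0x2f
lane 11: xor(0x3c,0x7d) ⇒ 0x41
lane 12: xor(0xa7,0x51) ⇒ 0xf6
lane 13: xor(0xb2,0xdc) ⇒ 0x6e
lane 14: xor(0x42,0x0e) ⇒ 0x4c
lane 15: xor(0x27,0x0b) ⇒ 0x2c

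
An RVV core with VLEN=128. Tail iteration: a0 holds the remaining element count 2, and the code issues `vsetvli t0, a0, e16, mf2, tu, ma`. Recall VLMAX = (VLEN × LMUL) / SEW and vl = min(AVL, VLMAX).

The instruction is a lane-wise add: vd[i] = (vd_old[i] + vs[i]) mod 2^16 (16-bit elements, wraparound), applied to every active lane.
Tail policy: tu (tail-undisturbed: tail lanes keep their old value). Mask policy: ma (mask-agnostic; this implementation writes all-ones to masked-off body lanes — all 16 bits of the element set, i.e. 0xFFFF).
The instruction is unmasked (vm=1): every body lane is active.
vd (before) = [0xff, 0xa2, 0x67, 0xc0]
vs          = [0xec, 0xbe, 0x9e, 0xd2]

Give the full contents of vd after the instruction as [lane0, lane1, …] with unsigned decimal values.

VLMAX = (128 × 1/2) / 16 = 4 lanes
vl = min(AVL, VLMAX) = min(2, 4) = 2
vd[0] add(0xff,0xec) -> 0x1eb
vd[1] add(0xa2,0xbe) -> 0x160
vd[2] tail/keep -> 0x67
vd[3] tail/keep -> 0xc0

vd = [491, 352, 103, 192]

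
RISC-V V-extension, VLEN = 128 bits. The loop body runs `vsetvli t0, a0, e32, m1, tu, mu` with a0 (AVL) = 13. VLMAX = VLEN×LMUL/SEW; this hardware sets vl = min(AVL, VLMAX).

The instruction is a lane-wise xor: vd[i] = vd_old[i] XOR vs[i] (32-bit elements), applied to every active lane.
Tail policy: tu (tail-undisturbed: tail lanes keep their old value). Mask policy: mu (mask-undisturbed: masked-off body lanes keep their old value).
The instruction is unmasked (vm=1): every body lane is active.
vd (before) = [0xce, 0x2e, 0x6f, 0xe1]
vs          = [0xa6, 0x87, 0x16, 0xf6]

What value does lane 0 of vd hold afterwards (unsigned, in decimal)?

VLMAX = VLEN×LMUL/SEW = 128×1/32 = 4
AVL=13 > VLMAX=4, so vl = 4
vd[0] xor(0xce,0xa6) -> 0x68
vd[1] xor(0x2e,0x87) -> 0xa9
vd[2] xor(0x6f,0x16) -> 0x79
vd[3] xor(0xe1,0xf6) -> 0x17

vd[0] = 104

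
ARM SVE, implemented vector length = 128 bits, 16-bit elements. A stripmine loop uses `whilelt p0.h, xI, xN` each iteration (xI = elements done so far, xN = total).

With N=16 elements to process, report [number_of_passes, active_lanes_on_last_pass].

[iterations, last_vl] = [2, 8]

128-bit reg / 16-bit elem → 8 lanes
16 elements at 8/iter → 2 passes, remainder 8 on the last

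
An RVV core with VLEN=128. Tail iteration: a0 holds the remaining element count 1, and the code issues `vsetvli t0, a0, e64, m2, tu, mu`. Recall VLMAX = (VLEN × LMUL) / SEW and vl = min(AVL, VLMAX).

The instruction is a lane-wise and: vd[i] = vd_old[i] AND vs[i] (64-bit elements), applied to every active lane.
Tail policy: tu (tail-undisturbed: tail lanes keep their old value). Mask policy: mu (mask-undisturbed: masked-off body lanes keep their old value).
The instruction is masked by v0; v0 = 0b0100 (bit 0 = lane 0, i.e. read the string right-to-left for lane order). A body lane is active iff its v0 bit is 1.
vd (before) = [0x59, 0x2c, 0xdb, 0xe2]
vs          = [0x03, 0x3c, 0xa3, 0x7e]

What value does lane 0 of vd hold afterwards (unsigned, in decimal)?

VLMAX = VLEN×LMUL/SEW = 128×2/64 = 4
vl = min(AVL, VLMAX) = min(1, 4) = 1
[0] mask-off/keep = 0x59
[1] tail/keep = 0x2c
[2] tail/keep = 0xdb
[3] tail/keep = 0xe2

vd[0] = 89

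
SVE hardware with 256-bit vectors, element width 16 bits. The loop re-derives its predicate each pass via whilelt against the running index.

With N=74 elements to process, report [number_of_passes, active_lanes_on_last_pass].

[iterations, last_vl] = [5, 10]

lane count: 256 div 16 = 16
iterations = ceil(74/16) = 5; final-pass vl = 10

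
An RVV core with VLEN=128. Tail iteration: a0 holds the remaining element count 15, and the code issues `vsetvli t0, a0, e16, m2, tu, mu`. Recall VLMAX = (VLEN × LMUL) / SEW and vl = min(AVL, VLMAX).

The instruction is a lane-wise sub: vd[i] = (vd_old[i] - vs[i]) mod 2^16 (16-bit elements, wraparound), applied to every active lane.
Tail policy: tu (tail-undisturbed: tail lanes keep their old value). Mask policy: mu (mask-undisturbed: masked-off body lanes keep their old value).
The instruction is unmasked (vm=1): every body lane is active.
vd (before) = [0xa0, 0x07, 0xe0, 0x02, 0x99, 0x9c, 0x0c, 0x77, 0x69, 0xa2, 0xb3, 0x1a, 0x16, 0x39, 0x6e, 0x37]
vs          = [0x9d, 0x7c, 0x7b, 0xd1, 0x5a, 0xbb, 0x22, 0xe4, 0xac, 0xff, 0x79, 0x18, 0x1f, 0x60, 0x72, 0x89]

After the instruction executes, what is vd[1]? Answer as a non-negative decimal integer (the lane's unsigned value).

VLMAX = VLEN×LMUL/SEW = 128×2/16 = 16
AVL=15 ≤ VLMAX=16, so vl = 15
  i=0: sub(0xa0,0x9d) → 3
  i=1: sub(0x07,0x7c) → 65419
  i=2: sub(0xe0,0x7b) → 101
  i=3: sub(0x02,0xd1) → 65329
  i=4: sub(0x99,0x5a) → 63
  i=5: sub(0x9c,0xbb) → 65505
  i=6: sub(0x0c,0x22) → 65514
  i=7: sub(0x77,0xe4) → 65427
  i=8: sub(0x69,0xac) → 65469
  i=9: sub(0xa2,0xff) → 65443
  i=10: sub(0xb3,0x79) → 58
  i=11: sub(0x1a,0x18) → 2
  i=12: sub(0x16,0x1f) → 65527
  i=13: sub(0x39,0x60) → 65497
  i=14: sub(0x6e,0x72) → 65532
  i=15: tail/keep → 55

vd[1] = 65419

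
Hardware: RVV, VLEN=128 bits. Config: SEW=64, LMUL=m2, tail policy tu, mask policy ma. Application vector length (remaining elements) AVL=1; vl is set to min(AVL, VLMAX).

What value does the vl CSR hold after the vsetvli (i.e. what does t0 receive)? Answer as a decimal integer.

vl = 1

lanes per group: 128·2/64 = 4
vl = min(AVL, VLMAX) = min(1, 4) = 1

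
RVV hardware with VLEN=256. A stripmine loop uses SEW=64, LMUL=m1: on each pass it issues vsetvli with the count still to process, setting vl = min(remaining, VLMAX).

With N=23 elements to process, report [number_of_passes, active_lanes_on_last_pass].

lanes per group: 256·1/64 = 4
N=23: ⌈23/4⌉ = 6 iters; last vl = 23 − 5×4 = 3

[iterations, last_vl] = [6, 3]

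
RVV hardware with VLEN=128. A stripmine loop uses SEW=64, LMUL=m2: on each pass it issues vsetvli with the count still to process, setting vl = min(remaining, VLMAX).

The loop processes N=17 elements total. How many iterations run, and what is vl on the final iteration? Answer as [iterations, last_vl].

[iterations, last_vl] = [5, 1]

VLMAX = (128 × 2) / 64 = 4 lanes
17 elements at 4/iter → 5 passes, remainder 1 on the last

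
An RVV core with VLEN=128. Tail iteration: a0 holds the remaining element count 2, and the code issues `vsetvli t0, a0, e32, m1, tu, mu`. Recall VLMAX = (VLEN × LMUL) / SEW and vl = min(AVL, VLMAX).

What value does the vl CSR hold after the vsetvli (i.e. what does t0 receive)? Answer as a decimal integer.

vl = 2

VLMAX = (128 × 1) / 32 = 4 lanes
AVL=2 ≤ VLMAX=4, so vl = 2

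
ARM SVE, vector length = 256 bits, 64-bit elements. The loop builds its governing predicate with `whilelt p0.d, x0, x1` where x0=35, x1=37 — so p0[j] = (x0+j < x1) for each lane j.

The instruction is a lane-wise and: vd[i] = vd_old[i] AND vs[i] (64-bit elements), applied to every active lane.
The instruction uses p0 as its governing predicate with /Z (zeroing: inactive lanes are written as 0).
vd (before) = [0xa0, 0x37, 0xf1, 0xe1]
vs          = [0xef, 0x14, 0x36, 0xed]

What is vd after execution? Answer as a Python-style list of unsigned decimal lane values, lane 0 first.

register lanes = 256/64 = 4
active while 35+j < 37, i.e. j ∈ [0,2) capped at 4 ⇒ 2
vd[0] and(0xa0,0xef) -> 0xa0
vd[1] and(0x37,0x14) -> 0x14
vd[2] tail/zero -> 0x00
vd[3] tail/zero -> 0x00

vd = [160, 20, 0, 0]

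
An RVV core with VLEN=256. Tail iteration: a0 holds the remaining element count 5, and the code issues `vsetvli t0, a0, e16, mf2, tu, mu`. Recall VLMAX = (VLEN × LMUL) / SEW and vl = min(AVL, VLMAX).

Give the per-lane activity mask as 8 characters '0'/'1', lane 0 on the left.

VLMAX = VLEN×LMUL/SEW = 256×1/2/16 = 8
AVL=5 ≤ VLMAX=8, so vl = 5
bits (lane 0 leftmost): 11111000

predicate = 11111000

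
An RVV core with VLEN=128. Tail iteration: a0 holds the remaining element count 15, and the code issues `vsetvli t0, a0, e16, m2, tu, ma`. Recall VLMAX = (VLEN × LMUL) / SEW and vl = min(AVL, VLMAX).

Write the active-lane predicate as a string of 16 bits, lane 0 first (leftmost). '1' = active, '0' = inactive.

VLMAX = (128 × 2) / 16 = 16 lanes
vl ← min(15, 16) = 15
bits (lane 0 leftmost): 1111111111111110

predicate = 1111111111111110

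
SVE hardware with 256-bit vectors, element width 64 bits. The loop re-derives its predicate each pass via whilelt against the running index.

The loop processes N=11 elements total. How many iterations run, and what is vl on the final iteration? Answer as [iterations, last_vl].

[iterations, last_vl] = [3, 3]

256-bit reg / 64-bit elem → 4 lanes
iterations = ceil(11/4) = 3; final-pass vl = 3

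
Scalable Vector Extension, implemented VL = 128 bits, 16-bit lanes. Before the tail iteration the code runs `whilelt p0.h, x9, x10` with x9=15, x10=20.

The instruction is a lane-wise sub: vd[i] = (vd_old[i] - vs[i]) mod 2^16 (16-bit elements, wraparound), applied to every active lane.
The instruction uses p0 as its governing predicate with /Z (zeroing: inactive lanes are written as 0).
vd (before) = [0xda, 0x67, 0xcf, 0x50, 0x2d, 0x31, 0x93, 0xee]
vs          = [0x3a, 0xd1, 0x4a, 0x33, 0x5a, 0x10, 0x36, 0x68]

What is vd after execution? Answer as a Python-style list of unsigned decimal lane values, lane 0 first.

vd = [160, 65430, 133, 29, 65491, 0, 0, 0]

lane count: 128 div 16 = 8
p0[j] = (15+j < 20); true for j=0..4 → 5 lanes set
  i=0: sub(0xda,0x3a) → 160
  i=1: sub(0x67,0xd1) → 65430
  i=2: sub(0xcf,0x4a) → 133
  i=3: sub(0x50,0x33) → 29
  i=4: sub(0x2d,0x5a) → 65491
  i=5: tail/zero → 0
  i=6: tail/zero → 0
  i=7: tail/zero → 0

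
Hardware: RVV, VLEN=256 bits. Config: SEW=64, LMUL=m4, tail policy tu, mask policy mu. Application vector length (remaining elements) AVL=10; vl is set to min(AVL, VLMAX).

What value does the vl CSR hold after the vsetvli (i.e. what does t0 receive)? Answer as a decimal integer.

vl = 10

VLMAX = VLEN×LMUL/SEW = 256×4/64 = 16
vl = min(AVL, VLMAX) = min(10, 16) = 10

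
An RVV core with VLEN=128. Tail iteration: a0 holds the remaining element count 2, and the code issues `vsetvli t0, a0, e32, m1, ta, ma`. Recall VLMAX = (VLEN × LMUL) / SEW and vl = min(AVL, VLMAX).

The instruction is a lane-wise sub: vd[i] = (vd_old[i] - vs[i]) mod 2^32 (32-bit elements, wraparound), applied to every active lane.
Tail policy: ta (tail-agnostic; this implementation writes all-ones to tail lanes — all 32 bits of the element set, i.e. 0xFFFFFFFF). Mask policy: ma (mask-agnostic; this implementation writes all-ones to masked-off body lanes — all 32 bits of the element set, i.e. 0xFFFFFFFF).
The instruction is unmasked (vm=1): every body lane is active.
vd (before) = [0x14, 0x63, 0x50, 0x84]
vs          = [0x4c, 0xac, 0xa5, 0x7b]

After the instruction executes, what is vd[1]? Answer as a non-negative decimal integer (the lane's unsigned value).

lanes per group: 128·1/32 = 4
vl = min(AVL, VLMAX) = min(2, 4) = 2
vd[0] sub(0x14,0x4c) -> 0xffffffc8
vd[1] sub(0x63,0xac) -> 0xffffffb7
vd[2] tail/ones -> 0xffffffff
vd[3] tail/ones -> 0xffffffff

vd[1] = 4294967223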